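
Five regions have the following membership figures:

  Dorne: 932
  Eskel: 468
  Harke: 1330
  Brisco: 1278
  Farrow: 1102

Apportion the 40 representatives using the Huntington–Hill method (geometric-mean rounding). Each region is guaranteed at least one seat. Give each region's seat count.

Dorne 7, Eskel 4, Harke 10, Brisco 10, Farrow 9

With divisor 128: modified quotas Dorne 7.281, Eskel 3.656, Harke 10.391, Brisco 9.984, Farrow 8.609.
Geometric-mean thresholds: Dorne √(7·8)=7.483, Eskel √(3·4)=3.464, Harke √(10·11)=10.488, Brisco √(9·10)=9.487, Farrow √(8·9)=8.485.
Each quota rounded against its threshold gives Dorne 7, Eskel 4, Harke 10, Brisco 10, Farrow 9 (total 40).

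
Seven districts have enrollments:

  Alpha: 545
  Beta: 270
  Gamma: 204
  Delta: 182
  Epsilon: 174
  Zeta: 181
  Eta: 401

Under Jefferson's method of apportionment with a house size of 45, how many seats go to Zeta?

Standard divisor 1957/45 ≈ 43.489; standard quotas: Alpha 12.532, Beta 6.208, Gamma 4.691, Delta 4.185, Epsilon 4.001, Zeta 4.162, Eta 9.221.
Rounding down gives 12, 6, 4, 4, 4, 4, 9 = 43 seats, so the divisor must be adjusted.
With modified divisor 40.5: modified quotas Alpha 13.457, Beta 6.667, Gamma 5.037, Delta 4.494, Epsilon 4.296, Zeta 4.469, Eta 9.901.
Rounding down: Alpha 13, Beta 6, Gamma 5, Delta 4, Epsilon 4, Zeta 4, Eta 9 (total 45).
Zeta receives 4.

4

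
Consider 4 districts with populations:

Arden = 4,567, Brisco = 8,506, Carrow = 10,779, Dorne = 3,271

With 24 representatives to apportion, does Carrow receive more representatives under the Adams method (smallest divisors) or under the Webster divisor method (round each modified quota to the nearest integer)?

Webster

Adams: Arden 4, Brisco 8, Carrow 9, Dorne 3.
Webster: Arden 4, Brisco 7, Carrow 10, Dorne 3.
Carrow gets 9 under Adams and 10 under Webster.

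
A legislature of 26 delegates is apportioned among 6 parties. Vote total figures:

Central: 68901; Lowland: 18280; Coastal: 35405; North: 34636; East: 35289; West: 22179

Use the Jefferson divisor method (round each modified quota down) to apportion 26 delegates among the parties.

Central: 9, Lowland: 2, Coastal: 4, North: 4, East: 4, West: 3

Standard divisor 214690/26 ≈ 8257.308; standard quotas: Central 8.344, Lowland 2.214, Coastal 4.288, North 4.195, East 4.274, West 2.686.
Rounding down gives 8, 2, 4, 4, 4, 2 = 24 seats, so the divisor must be adjusted.
With modified divisor 7200: modified quotas Central 9.570, Lowland 2.539, Coastal 4.917, North 4.811, East 4.901, West 3.080.
Rounding down: Central 9, Lowland 2, Coastal 4, North 4, East 4, West 3 (total 26).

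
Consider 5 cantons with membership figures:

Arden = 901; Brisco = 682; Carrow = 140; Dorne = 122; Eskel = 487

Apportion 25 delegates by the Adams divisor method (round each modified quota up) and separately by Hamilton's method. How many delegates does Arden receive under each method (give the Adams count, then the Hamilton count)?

9 and 10

Adams: Arden 9, Brisco 7, Carrow 2, Dorne 2, Eskel 5.
Hamilton: Arden 10, Brisco 7, Carrow 2, Dorne 1, Eskel 5.
Arden gets 9 under Adams and 10 under Hamilton.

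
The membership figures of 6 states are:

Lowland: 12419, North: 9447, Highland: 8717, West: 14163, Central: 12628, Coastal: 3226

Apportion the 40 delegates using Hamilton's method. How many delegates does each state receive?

The standard divisor is 60600/40 = 1515.
Standard quotas: Lowland 8.1974, North 6.2356, Highland 5.7538, West 9.3485, Central 8.3353, Coastal 2.1294.
Lower quotas: Lowland 8, North 6, Highland 5, West 9, Central 8, Coastal 2 (sum 38, leaving 2 seats).
Remainders in descending order: Highland 0.7538, West 0.3485, Central 0.3353, North 0.2356, Lowland 0.1974, Coastal 0.1294.
The surplus seats go to Highland, West.

Lowland=8, North=6, Highland=6, West=10, Central=8, Coastal=2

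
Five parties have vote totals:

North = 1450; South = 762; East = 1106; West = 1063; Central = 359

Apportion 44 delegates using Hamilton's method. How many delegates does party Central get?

3

Standard divisor: 4740 ÷ 44 ≈ 107.727.
Standard quotas: North 13.460, South 7.073, East 10.267, West 9.868, Central 3.332.
Lower quotas: North 13, South 7, East 10, West 9, Central 3 (sum 42, leaving 2 seats).
Remainders in descending order: West 0.868, North 0.460, Central 0.332, East 0.267, South 0.073.
The surplus seats go to West, North.
Central receives 3.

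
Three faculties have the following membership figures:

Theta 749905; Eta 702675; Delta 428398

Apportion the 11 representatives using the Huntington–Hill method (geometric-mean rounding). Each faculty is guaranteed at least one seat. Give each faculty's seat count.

Theta=4, Eta=4, Delta=3

With divisor 171288: modified quotas Theta 4.378, Eta 4.102, Delta 2.501.
Geometric-mean thresholds: Theta √(4·5)=4.472, Eta √(4·5)=4.472, Delta √(2·3)=2.449.
Each quota rounded against its threshold gives Theta 4, Eta 4, Delta 3 (total 11).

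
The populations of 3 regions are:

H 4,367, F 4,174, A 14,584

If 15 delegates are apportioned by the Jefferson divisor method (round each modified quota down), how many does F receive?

2

Standard divisor 23125/15 ≈ 1541.667; standard quotas: H 2.833, F 2.707, A 9.460.
Rounding down gives 2, 2, 9 = 13 seats, so the divisor must be adjusted.
With modified divisor 1420: modified quotas H 3.075, F 2.939, A 10.270.
Rounding down: H 3, F 2, A 10 (total 15).
F receives 2.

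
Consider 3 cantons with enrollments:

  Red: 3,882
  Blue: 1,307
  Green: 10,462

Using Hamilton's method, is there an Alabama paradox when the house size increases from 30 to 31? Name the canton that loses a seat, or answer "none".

At 30 seats: Red 7, Blue 3, Green 20.
At 31 seats: Red 8, Blue 2, Green 21.
Blue drops from 3 to 2.

Blue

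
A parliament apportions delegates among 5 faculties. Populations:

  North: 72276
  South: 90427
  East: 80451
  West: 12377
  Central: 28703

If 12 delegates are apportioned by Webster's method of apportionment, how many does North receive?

3

Standard divisor 284234/12 ≈ 23686.167; standard quotas: North 3.051, South 3.818, East 3.397, West 0.523, Central 1.212.
Rounding to the nearest integer gives North 3, South 4, East 3, West 1, Central 1 — total 12, matching the house size, so no adjustment is needed.
North receives 3.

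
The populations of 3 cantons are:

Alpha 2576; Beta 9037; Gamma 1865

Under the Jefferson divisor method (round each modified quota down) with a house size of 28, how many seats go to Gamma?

Standard divisor 13478/28 ≈ 481.357; standard quotas: Alpha 5.352, Beta 18.774, Gamma 3.874.
Rounding down gives 5, 18, 3 = 26 seats, so the divisor must be adjusted.
With modified divisor 460: modified quotas Alpha 5.600, Beta 19.646, Gamma 4.054.
Rounding down: Alpha 5, Beta 19, Gamma 4 (total 28).
Gamma receives 4.

4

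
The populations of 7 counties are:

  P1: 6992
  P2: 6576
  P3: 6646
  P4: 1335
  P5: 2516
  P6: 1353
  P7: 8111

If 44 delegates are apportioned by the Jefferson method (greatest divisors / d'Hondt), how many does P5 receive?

3

Standard divisor 33529/44 ≈ 762.023; standard quotas: P1 9.176, P2 8.630, P3 8.722, P4 1.752, P5 3.302, P6 1.776, P7 10.644.
Rounding down gives 9, 8, 8, 1, 3, 1, 10 = 40 seats, so the divisor must be adjusted.
With modified divisor 690: modified quotas P1 10.133, P2 9.530, P3 9.632, P4 1.935, P5 3.646, P6 1.961, P7 11.755.
Rounding down: P1 10, P2 9, P3 9, P4 1, P5 3, P6 1, P7 11 (total 44).
P5 receives 3.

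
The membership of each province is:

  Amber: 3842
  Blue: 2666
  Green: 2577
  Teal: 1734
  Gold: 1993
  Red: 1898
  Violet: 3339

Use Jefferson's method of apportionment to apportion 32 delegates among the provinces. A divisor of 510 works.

With modified divisor 510: modified quotas Amber 7.533, Blue 5.227, Green 5.053, Teal 3.400, Gold 3.908, Red 3.722, Violet 6.547.
Rounding down: Amber 7, Blue 5, Green 5, Teal 3, Gold 3, Red 3, Violet 6 (total 32).

Amber: 7, Blue: 5, Green: 5, Teal: 3, Gold: 3, Red: 3, Violet: 6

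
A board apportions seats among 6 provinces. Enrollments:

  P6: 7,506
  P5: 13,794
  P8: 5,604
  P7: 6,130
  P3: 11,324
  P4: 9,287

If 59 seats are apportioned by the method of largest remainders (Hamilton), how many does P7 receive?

Total 53645; standard divisor 53645/59 ≈ 909.237.
Standard quotas: P6 8.2553, P5 15.1710, P8 6.1634, P7 6.7419, P3 12.4544, P4 10.2141.
Lower quotas: P6 8, P5 15, P8 6, P7 6, P3 12, P4 10 (sum 57, leaving 2 seats).
Remainders in descending order: P7 0.7419, P3 0.4544, P6 0.2553, P4 0.2141, P5 0.1710, P8 0.1634.
Largest remainders: P7, P3 receive the extra seats.
P7 receives 7.

7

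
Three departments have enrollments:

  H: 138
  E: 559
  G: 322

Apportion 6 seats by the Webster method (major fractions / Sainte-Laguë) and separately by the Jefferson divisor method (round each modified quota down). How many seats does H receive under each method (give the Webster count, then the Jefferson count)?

Webster: H 1, E 3, G 2.
Jefferson: H 0, E 4, G 2.
H gets 1 under Webster and 0 under Jefferson.

1 and 0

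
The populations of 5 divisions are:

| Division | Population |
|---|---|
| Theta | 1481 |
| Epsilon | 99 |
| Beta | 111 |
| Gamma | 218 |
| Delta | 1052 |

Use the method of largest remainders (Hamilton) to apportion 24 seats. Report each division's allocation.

Total 2961; standard divisor 2961/24 ≈ 123.375.
Standard quotas: Theta 12.004, Epsilon 0.802, Beta 0.900, Gamma 1.767, Delta 8.527.
Lower quotas: Theta 12, Epsilon 0, Beta 0, Gamma 1, Delta 8 (sum 21, leaving 3 seats).
Remainders in descending order: Beta 0.900, Epsilon 0.802, Gamma 0.767, Delta 0.527, Theta 0.004.
The surplus seats go to Beta, Epsilon, Gamma.

Theta=12, Epsilon=1, Beta=1, Gamma=2, Delta=8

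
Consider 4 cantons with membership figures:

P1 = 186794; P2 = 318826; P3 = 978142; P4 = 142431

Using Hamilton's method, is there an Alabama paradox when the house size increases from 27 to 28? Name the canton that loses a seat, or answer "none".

P4

At 27 seats: P1 3, P2 5, P3 16, P4 3.
At 28 seats: P1 3, P2 6, P3 17, P4 2.
P4 drops from 3 to 2.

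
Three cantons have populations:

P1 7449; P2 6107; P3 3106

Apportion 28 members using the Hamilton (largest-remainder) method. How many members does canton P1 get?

The standard divisor is 16662/28 ≈ 595.071.
Standard quotas: P1 12.5178, P2 10.2626, P3 5.2195.
Lower quotas: P1 12, P2 10, P3 5 (sum 27, leaving 1 seat).
Remainders in descending order: P1 0.5178, P2 0.2626, P3 0.2195.
Largest remainder: P1 receives the extra seat.
P1 receives 13.

13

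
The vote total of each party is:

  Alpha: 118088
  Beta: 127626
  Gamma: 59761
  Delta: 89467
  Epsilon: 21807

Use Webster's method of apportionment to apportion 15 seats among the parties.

Standard divisor 416749/15 ≈ 27783.267; standard quotas: Alpha 4.250, Beta 4.594, Gamma 2.151, Delta 3.220, Epsilon 0.785.
Rounding to the nearest integer gives Alpha 4, Beta 5, Gamma 2, Delta 3, Epsilon 1 — total 15, matching the house size, so no adjustment is needed.

Alpha=4, Beta=5, Gamma=2, Delta=3, Epsilon=1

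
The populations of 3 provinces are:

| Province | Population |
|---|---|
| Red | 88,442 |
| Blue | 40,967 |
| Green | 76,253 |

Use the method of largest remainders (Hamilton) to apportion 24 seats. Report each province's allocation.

Red 10, Blue 5, Green 9

The standard divisor is 205662/24 ≈ 8569.25.
Standard quotas: Red 10.3209, Blue 4.7807, Green 8.8984.
Lower quotas: Red 10, Blue 4, Green 8 (sum 22, leaving 2 seats).
Remainders in descending order: Green 0.8984, Blue 0.7807, Red 0.3209.
The surplus seats go to Green, Blue.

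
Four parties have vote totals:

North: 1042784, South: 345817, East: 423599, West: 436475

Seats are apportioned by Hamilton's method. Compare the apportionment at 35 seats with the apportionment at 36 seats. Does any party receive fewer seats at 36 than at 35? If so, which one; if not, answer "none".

At 35 seats: North 16, South 5, East 7, West 7.
At 36 seats: North 17, South 5, East 7, West 7.
No party's allocation decreased.

none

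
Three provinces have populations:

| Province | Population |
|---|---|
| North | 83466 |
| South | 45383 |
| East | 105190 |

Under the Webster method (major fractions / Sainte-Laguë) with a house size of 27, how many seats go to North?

Standard divisor 234039/27 ≈ 8668.111; standard quotas: North 9.629, South 5.236, East 12.135.
Rounding to the nearest integer gives North 10, South 5, East 12 — total 27, matching the house size, so no adjustment is needed.
North receives 10.

10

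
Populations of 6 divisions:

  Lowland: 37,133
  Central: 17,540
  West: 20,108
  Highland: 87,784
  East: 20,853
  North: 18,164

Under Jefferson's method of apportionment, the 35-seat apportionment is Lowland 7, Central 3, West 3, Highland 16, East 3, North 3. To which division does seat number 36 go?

East

Priority for the next seat is population ÷ (current seats + 1).
Priorities: Lowland 4641.625, Central 4385.000, West 5027.000, Highland 5163.765, East 5213.250, North 4541.000.
Highest priority: East.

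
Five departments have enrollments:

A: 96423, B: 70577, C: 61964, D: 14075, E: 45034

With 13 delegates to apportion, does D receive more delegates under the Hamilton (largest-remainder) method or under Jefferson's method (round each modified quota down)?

Hamilton: A 4, B 3, C 3, D 1, E 2.
Jefferson: A 5, B 3, C 3, D 0, E 2.
D gets 1 under Hamilton and 0 under Jefferson.

Hamilton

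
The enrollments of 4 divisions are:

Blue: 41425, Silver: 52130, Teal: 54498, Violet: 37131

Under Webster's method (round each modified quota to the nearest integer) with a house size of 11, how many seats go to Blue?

Standard divisor 185184/11 ≈ 16834.909; standard quotas: Blue 2.461, Silver 3.097, Teal 3.237, Violet 2.206.
Rounding to the nearest integer gives 2, 3, 3, 2 = 10 seats, so the divisor must be adjusted.
With modified divisor 16100: modified quotas Blue 2.573, Silver 3.238, Teal 3.385, Violet 2.306.
Rounding to the nearest integer: Blue 3, Silver 3, Teal 3, Violet 2 (total 11).
Blue receives 3.

3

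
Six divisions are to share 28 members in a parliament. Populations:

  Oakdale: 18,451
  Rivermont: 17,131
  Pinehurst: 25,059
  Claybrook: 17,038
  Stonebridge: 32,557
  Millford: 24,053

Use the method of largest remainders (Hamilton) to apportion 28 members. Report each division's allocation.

Oakdale 4, Rivermont 4, Pinehurst 5, Claybrook 3, Stonebridge 7, Millford 5

The standard divisor is 134289/28 ≈ 4796.036.
Standard quotas: Oakdale 3.8471, Rivermont 3.5719, Pinehurst 5.2249, Claybrook 3.5525, Stonebridge 6.7883, Millford 5.0152.
Lower quotas: Oakdale 3, Rivermont 3, Pinehurst 5, Claybrook 3, Stonebridge 6, Millford 5 (sum 25, leaving 3 seats).
Remainders in descending order: Oakdale 0.8471, Stonebridge 0.7883, Rivermont 0.5719, Claybrook 0.5525, Pinehurst 0.2249, Millford 0.0152.
The surplus seats go to Oakdale, Stonebridge, Rivermont.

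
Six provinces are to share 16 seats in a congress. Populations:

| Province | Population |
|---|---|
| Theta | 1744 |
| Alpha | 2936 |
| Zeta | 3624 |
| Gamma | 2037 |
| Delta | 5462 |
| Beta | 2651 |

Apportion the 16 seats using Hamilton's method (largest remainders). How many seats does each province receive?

The standard divisor is 18454/16 ≈ 1153.375.
Standard quotas: Theta 1.5121, Alpha 2.5456, Zeta 3.1421, Gamma 1.7661, Delta 4.7357, Beta 2.2985.
Lower quotas: Theta 1, Alpha 2, Zeta 3, Gamma 1, Delta 4, Beta 2 (sum 13, leaving 3 seats).
Remainders in descending order: Gamma 0.7661, Delta 0.7357, Alpha 0.5456, Theta 0.5121, Beta 0.2985, Zeta 0.1421.
The surplus seats go to Gamma, Delta, Alpha.

Theta=1; Alpha=3; Zeta=3; Gamma=2; Delta=5; Beta=2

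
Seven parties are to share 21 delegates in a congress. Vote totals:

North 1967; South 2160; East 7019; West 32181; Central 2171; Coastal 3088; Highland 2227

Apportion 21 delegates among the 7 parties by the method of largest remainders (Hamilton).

Standard divisor: 50813 ÷ 21 ≈ 2419.667.
Standard quotas: North 0.8129, South 0.8927, East 2.9008, West 13.2998, Central 0.8972, Coastal 1.2762, Highland 0.9204.
Lower quotas: North 0, South 0, East 2, West 13, Central 0, Coastal 1, Highland 0 (sum 16, leaving 5 seats).
Remainders in descending order: Highland 0.9204, East 0.9008, Central 0.8972, South 0.8927, North 0.8129, West 0.2998, Coastal 0.2762.
The surplus seats go to Highland, East, Central, South, North.

North=1, South=1, East=3, West=13, Central=1, Coastal=1, Highland=1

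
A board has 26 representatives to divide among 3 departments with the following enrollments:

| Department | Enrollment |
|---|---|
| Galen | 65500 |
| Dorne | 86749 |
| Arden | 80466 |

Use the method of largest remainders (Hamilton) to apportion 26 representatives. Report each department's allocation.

Total 232715; standard divisor 232715/26 ≈ 8950.577.
Standard quotas: Galen 7.3180, Dorne 9.6920, Arden 8.9900.
Lower quotas: Galen 7, Dorne 9, Arden 8 (sum 24, leaving 2 seats).
Remainders in descending order: Arden 0.9900, Dorne 0.6920, Galen 0.3180.
The surplus seats go to Arden, Dorne.

Galen=7, Dorne=10, Arden=9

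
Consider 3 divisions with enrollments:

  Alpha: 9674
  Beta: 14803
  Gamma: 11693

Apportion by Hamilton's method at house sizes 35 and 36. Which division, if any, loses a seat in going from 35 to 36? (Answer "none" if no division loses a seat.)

At 35 seats: Alpha 10, Beta 14, Gamma 11.
At 36 seats: Alpha 9, Beta 15, Gamma 12.
Alpha drops from 10 to 9.

Alpha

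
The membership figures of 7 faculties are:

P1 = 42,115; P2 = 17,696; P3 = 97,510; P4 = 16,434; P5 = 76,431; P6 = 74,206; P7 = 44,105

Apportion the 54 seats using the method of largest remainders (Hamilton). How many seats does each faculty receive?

P1 6, P2 3, P3 14, P4 2, P5 11, P6 11, P7 7

Standard divisor: 368497 ÷ 54 ≈ 6824.019.
Standard quotas: P1 6.1716, P2 2.5932, P3 14.2892, P4 2.4083, P5 11.2003, P6 10.8742, P7 6.4632.
Lower quotas: P1 6, P2 2, P3 14, P4 2, P5 11, P6 10, P7 6 (sum 51, leaving 3 seats).
Remainders in descending order: P6 0.8742, P2 0.5932, P7 0.4632, P4 0.4083, P3 0.2892, P5 0.2003, P1 0.1716.
Largest remainders: P6, P2, P7 receive the extra seats.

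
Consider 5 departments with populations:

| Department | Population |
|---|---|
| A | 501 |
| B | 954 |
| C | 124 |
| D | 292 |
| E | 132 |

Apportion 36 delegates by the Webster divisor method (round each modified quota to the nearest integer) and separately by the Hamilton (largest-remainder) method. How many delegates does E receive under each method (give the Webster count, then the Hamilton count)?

Webster: A 9, B 18, C 2, D 5, E 2.
Hamilton: A 9, B 17, C 2, D 5, E 3.
E gets 2 under Webster and 3 under Hamilton.

2 and 3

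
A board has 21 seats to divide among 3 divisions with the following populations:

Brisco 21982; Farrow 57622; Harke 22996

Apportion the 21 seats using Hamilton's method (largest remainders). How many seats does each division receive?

Brisco 4; Farrow 12; Harke 5

Total 102600; standard divisor 102600/21 ≈ 4885.714.
Standard quotas: Brisco 4.4992, Farrow 11.7940, Harke 4.7068.
Lower quotas: Brisco 4, Farrow 11, Harke 4 (sum 19, leaving 2 seats).
Remainders in descending order: Farrow 0.7940, Harke 0.7068, Brisco 0.4992.
Largest remainders: Farrow, Harke receive the extra seats.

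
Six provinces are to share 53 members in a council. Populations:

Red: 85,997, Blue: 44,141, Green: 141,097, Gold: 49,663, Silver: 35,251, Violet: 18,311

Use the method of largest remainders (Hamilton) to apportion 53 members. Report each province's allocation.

Red 12, Blue 6, Green 20, Gold 7, Silver 5, Violet 3

Total 374460; standard divisor 374460/53 ≈ 7065.283.
Standard quotas: Red 12.1718, Blue 6.2476, Green 19.9705, Gold 7.0292, Silver 4.9893, Violet 2.5917.
Lower quotas: Red 12, Blue 6, Green 19, Gold 7, Silver 4, Violet 2 (sum 50, leaving 3 seats).
Remainders in descending order: Silver 0.9893, Green 0.9705, Violet 0.5917, Blue 0.2476, Red 0.1718, Gold 0.0292.
Largest remainders: Silver, Green, Violet receive the extra seats.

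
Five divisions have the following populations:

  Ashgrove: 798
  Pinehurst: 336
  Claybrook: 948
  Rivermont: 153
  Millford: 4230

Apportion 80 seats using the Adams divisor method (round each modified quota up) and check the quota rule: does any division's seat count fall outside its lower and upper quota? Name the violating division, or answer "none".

Millford

Standard quotas: Ashgrove 9.875, Pinehurst 4.158, Claybrook 11.731, Rivermont 1.893, Millford 52.343.
Adams allocation: Ashgrove 10, Pinehurst 5, Claybrook 12, Rivermont 2, Millford 51.
Millford has quota 52.343 (lower 52, upper 53) but receives 51 — outside the quota interval.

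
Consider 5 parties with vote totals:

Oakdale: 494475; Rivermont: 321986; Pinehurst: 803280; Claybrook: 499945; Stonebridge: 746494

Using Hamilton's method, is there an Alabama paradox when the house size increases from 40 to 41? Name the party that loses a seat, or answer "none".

none

At 40 seats: Oakdale 7, Rivermont 5, Pinehurst 11, Claybrook 7, Stonebridge 10.
At 41 seats: Oakdale 7, Rivermont 5, Pinehurst 11, Claybrook 7, Stonebridge 11.
No party's allocation decreased.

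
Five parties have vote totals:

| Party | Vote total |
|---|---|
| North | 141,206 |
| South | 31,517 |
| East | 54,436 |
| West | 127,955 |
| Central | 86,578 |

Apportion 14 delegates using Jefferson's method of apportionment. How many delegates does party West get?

4

Standard divisor 441692/14 ≈ 31549.429; standard quotas: North 4.476, South 0.999, East 1.725, West 4.056, Central 2.744.
Rounding down gives 4, 0, 1, 4, 2 = 11 seats, so the divisor must be adjusted.
With modified divisor 27700: modified quotas North 5.098, South 1.138, East 1.965, West 4.619, Central 3.126.
Rounding down: North 5, South 1, East 1, West 4, Central 3 (total 14).
West receives 4.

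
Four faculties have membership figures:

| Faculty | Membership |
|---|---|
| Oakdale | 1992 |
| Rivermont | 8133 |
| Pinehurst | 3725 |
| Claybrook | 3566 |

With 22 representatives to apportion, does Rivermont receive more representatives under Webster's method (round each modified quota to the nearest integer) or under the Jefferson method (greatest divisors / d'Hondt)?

Jefferson

Webster: Oakdale 3, Rivermont 10, Pinehurst 5, Claybrook 4.
Jefferson: Oakdale 2, Rivermont 11, Pinehurst 5, Claybrook 4.
Rivermont gets 10 under Webster and 11 under Jefferson.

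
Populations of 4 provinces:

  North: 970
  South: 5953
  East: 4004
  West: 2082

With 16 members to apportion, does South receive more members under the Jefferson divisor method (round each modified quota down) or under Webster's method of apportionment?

Jefferson

Jefferson: North 1, South 8, East 5, West 2.
Webster: North 1, South 7, East 5, West 3.
South gets 8 under Jefferson and 7 under Webster.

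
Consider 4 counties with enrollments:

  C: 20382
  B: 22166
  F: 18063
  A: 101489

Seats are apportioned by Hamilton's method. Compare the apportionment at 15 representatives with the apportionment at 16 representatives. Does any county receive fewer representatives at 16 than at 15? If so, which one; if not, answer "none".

none

At 15 seats: C 2, B 2, F 2, A 9.
At 16 seats: C 2, B 2, F 2, A 10.
No county's allocation decreased.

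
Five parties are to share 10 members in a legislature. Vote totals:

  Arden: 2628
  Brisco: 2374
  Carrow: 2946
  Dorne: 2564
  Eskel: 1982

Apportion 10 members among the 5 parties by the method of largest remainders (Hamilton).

Arden 2, Brisco 2, Carrow 2, Dorne 2, Eskel 2

Standard divisor: 12494 ÷ 10 ≈ 1249.4.
Standard quotas: Arden 2.103, Brisco 1.900, Carrow 2.358, Dorne 2.052, Eskel 1.586.
Lower quotas: Arden 2, Brisco 1, Carrow 2, Dorne 2, Eskel 1 (sum 8, leaving 2 seats).
Remainders in descending order: Brisco 0.900, Eskel 0.586, Carrow 0.358, Arden 0.103, Dorne 0.052.
Largest remainders: Brisco, Eskel receive the extra seats.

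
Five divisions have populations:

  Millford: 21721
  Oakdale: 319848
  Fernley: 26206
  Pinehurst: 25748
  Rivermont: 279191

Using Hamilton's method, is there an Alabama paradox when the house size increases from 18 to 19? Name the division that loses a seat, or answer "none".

Millford

At 18 seats: Millford 1, Oakdale 8, Fernley 1, Pinehurst 1, Rivermont 7.
At 19 seats: Millford 0, Oakdale 9, Fernley 1, Pinehurst 1, Rivermont 8.
Millford drops from 1 to 0.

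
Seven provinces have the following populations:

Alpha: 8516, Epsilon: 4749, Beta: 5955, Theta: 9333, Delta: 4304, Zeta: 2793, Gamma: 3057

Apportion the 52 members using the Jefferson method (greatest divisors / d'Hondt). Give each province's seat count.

Standard divisor 38707/52 ≈ 744.365; standard quotas: Alpha 11.441, Epsilon 6.380, Beta 8.000, Theta 12.538, Delta 5.782, Zeta 3.752, Gamma 4.107.
Rounding down gives 11, 6, 8, 12, 5, 3, 4 = 49 seats, so the divisor must be adjusted.
With modified divisor 704: modified quotas Alpha 12.097, Epsilon 6.746, Beta 8.459, Theta 13.257, Delta 6.114, Zeta 3.967, Gamma 4.342.
Rounding down: Alpha 12, Epsilon 6, Beta 8, Theta 13, Delta 6, Zeta 3, Gamma 4 (total 52).

Alpha=12, Epsilon=6, Beta=8, Theta=13, Delta=6, Zeta=3, Gamma=4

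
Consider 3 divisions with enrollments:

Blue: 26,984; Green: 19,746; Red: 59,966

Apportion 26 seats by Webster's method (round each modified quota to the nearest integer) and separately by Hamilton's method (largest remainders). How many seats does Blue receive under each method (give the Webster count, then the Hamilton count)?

7 and 6

Webster: Blue 7, Green 5, Red 14.
Hamilton: Blue 6, Green 5, Red 15.
Blue gets 7 under Webster and 6 under Hamilton.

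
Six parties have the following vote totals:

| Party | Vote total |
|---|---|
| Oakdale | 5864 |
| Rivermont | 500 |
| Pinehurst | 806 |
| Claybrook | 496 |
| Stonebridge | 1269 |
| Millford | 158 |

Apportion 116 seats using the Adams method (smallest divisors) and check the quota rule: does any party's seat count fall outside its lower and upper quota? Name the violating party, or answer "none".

Oakdale

Standard quotas: Oakdale 74.807, Rivermont 6.379, Pinehurst 10.282, Claybrook 6.328, Stonebridge 16.189, Millford 2.016.
Adams allocation: Oakdale 73, Rivermont 7, Pinehurst 11, Claybrook 7, Stonebridge 16, Millford 2.
Oakdale has quota 74.807 (lower 74, upper 75) but receives 73 — outside the quota interval.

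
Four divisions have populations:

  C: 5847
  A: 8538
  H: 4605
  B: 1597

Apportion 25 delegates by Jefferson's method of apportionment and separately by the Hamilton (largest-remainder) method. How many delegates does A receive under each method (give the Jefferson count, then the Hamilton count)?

11 and 10

Jefferson: C 7, A 11, H 5, B 2.
Hamilton: C 7, A 10, H 6, B 2.
A gets 11 under Jefferson and 10 under Hamilton.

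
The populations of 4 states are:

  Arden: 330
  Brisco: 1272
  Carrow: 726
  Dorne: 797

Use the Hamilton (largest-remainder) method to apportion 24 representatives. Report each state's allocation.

Arden=2, Brisco=10, Carrow=6, Dorne=6

The standard divisor is 3125/24 ≈ 130.208.
Standard quotas: Arden 2.534, Brisco 9.769, Carrow 5.576, Dorne 6.121.
Lower quotas: Arden 2, Brisco 9, Carrow 5, Dorne 6 (sum 22, leaving 2 seats).
Remainders in descending order: Brisco 0.769, Carrow 0.576, Arden 0.534, Dorne 0.121.
The surplus seats go to Brisco, Carrow.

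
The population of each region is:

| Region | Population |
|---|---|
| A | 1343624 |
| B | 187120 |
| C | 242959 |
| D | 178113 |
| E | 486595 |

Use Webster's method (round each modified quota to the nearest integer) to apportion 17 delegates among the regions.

A 10, B 1, C 2, D 1, E 3

Standard divisor 2438411/17 ≈ 143435.941; standard quotas: A 9.367, B 1.305, C 1.694, D 1.242, E 3.392.
Rounding to the nearest integer gives 9, 1, 2, 1, 3 = 16 seats, so the divisor must be adjusted.
With modified divisor 140200: modified quotas A 9.584, B 1.335, C 1.733, D 1.270, E 3.471.
Rounding to the nearest integer: A 10, B 1, C 2, D 1, E 3 (total 17).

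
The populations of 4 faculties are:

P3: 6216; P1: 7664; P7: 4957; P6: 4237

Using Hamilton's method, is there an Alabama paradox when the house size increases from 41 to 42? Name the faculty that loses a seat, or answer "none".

At 41 seats: P3 11, P1 14, P7 9, P6 7.
At 42 seats: P3 11, P1 14, P7 9, P6 8.
No faculty's allocation decreased.

none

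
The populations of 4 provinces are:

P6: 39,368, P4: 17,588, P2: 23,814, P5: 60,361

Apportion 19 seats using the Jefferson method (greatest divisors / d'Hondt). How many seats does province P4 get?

2

Standard divisor 141131/19 ≈ 7427.947; standard quotas: P6 5.300, P4 2.368, P2 3.206, P5 8.126.
Rounding down gives 5, 2, 3, 8 = 18 seats, so the divisor must be adjusted.
With modified divisor 6600: modified quotas P6 5.965, P4 2.665, P2 3.608, P5 9.146.
Rounding down: P6 5, P4 2, P2 3, P5 9 (total 19).
P4 receives 2.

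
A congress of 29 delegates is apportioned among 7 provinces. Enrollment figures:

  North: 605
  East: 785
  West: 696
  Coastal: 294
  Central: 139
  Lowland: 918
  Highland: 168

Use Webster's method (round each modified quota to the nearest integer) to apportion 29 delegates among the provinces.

North=5, East=6, West=6, Coastal=2, Central=1, Lowland=8, Highland=1

Standard divisor 3605/29 ≈ 124.31; standard quotas: North 4.867, East 6.315, West 5.599, Coastal 2.365, Central 1.118, Lowland 7.385, Highland 1.351.
Rounding to the nearest integer gives 5, 6, 6, 2, 1, 7, 1 = 28 seats, so the divisor must be adjusted.
With modified divisor 122: modified quotas North 4.959, East 6.434, West 5.705, Coastal 2.410, Central 1.139, Lowland 7.525, Highland 1.377.
Rounding to the nearest integer: North 5, East 6, West 6, Coastal 2, Central 1, Lowland 8, Highland 1 (total 29).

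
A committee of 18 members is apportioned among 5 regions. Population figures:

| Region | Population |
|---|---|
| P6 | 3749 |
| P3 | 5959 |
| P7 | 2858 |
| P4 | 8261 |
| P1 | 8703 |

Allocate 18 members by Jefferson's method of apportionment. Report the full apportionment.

Standard divisor 29530/18 ≈ 1640.556; standard quotas: P6 2.285, P3 3.632, P7 1.742, P4 5.035, P1 5.305.
Rounding down gives 2, 3, 1, 5, 5 = 16 seats, so the divisor must be adjusted.
With modified divisor 1444.05: modified quotas P6 2.596, P3 4.127, P7 1.979, P4 5.721, P1 6.027.
Rounding down: P6 2, P3 4, P7 1, P4 5, P1 6 (total 18).

P6=2, P3=4, P7=1, P4=5, P1=6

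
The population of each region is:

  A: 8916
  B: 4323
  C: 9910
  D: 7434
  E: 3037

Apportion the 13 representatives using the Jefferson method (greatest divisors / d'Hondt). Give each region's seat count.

A 4, B 1, C 4, D 3, E 1

Standard divisor 33620/13 ≈ 2586.154; standard quotas: A 3.448, B 1.672, C 3.832, D 2.875, E 1.174.
Rounding down gives 3, 1, 3, 2, 1 = 10 seats, so the divisor must be adjusted.
With modified divisor 2200: modified quotas A 4.053, B 1.965, C 4.505, D 3.379, E 1.380.
Rounding down: A 4, B 1, C 4, D 3, E 1 (total 13).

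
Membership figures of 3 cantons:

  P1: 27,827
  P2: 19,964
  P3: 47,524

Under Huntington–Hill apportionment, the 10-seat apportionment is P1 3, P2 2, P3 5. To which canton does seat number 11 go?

Priority for the next seat is population ÷ (√(s·(s+1))).
Priorities: P1 8032.963, P2 8150.269, P3 8676.656.
Highest priority: P3.

P3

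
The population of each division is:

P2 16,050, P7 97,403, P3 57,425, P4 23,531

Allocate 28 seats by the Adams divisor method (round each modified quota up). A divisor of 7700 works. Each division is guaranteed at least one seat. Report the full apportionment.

P2: 3; P7: 13; P3: 8; P4: 4

With modified divisor 7700: modified quotas P2 2.084, P7 12.650, P3 7.458, P4 3.056.
Rounding up: P2 3, P7 13, P3 8, P4 4 (total 28).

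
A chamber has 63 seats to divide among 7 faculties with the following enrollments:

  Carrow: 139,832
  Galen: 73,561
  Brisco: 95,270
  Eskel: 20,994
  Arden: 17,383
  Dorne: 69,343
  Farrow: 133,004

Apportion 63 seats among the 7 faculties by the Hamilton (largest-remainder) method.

The standard divisor is 549387/63 ≈ 8720.429.
Standard quotas: Carrow 16.0350, Galen 8.4355, Brisco 10.9249, Eskel 2.4075, Arden 1.9934, Dorne 7.9518, Farrow 15.2520.
Lower quotas: Carrow 16, Galen 8, Brisco 10, Eskel 2, Arden 1, Dorne 7, Farrow 15 (sum 59, leaving 4 seats).
Remainders in descending order: Arden 0.9934, Dorne 0.9518, Brisco 0.9249, Galen 0.4355, Eskel 0.4075, Farrow 0.2520, Carrow 0.0350.
Largest remainders: Arden, Dorne, Brisco, Galen receive the extra seats.

Carrow 16, Galen 9, Brisco 11, Eskel 2, Arden 2, Dorne 8, Farrow 15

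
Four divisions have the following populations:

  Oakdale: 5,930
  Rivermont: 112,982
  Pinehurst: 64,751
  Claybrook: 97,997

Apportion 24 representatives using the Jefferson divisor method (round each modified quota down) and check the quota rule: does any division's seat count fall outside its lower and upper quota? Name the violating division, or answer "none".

none

Standard quotas: Oakdale 0.505, Rivermont 9.627, Pinehurst 5.517, Claybrook 8.350.
Jefferson allocation: Oakdale 0, Rivermont 10, Pinehurst 5, Claybrook 9.
Every allocation lies between the lower and upper quota.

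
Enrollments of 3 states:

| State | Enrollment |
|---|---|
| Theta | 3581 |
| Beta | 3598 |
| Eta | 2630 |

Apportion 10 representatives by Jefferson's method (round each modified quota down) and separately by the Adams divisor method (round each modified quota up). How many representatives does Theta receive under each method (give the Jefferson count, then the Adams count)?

Jefferson: Theta 4, Beta 4, Eta 2.
Adams: Theta 3, Beta 4, Eta 3.
Theta gets 4 under Jefferson and 3 under Adams.

4 and 3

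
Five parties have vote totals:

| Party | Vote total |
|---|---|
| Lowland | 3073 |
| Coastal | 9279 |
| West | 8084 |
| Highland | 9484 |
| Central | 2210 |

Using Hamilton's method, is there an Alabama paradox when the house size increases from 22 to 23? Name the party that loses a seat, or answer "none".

At 22 seats: Lowland 2, Coastal 6, West 6, Highland 6, Central 2.
At 23 seats: Lowland 2, Coastal 7, West 6, Highland 7, Central 1.
Central drops from 2 to 1.

Central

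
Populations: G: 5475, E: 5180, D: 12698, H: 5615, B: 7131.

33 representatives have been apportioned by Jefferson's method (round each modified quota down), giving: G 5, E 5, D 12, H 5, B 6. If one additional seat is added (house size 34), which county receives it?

Priority for the next seat is population ÷ (current seats + 1).
Priorities: G 912.500, E 863.333, D 976.769, H 935.833, B 1018.714.
Highest priority: B.

B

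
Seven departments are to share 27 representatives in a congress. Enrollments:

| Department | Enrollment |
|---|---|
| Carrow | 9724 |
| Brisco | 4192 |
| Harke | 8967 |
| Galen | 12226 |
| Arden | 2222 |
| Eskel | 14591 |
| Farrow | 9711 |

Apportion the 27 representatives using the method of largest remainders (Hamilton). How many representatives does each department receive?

The standard divisor is 61633/27 ≈ 2282.704.
Standard quotas: Carrow 4.2599, Brisco 1.8364, Harke 3.9282, Galen 5.3559, Arden 0.9734, Eskel 6.3920, Farrow 4.2542.
Lower quotas: Carrow 4, Brisco 1, Harke 3, Galen 5, Arden 0, Eskel 6, Farrow 4 (sum 23, leaving 4 seats).
Remainders in descending order: Arden 0.9734, Harke 0.9282, Brisco 0.8364, Eskel 0.3920, Galen 0.3559, Carrow 0.2599, Farrow 0.2542.
The surplus seats go to Arden, Harke, Brisco, Eskel.

Carrow: 4, Brisco: 2, Harke: 4, Galen: 5, Arden: 1, Eskel: 7, Farrow: 4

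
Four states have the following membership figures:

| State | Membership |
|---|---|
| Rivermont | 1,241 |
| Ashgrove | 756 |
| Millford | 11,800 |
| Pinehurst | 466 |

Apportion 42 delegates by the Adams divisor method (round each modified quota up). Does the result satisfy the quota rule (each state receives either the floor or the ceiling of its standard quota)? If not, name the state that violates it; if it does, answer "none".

Standard quotas: Rivermont 3.654, Ashgrove 2.226, Millford 34.747, Pinehurst 1.372.
Adams allocation: Rivermont 4, Ashgrove 3, Millford 33, Pinehurst 2.
Millford has quota 34.747 (lower 34, upper 35) but receives 33 — outside the quota interval.

Millford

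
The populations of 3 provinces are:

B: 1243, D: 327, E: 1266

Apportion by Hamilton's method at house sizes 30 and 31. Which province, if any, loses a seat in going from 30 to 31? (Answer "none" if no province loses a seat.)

At 30 seats: B 13, D 4, E 13.
At 31 seats: B 14, D 3, E 14.
D drops from 4 to 3.

D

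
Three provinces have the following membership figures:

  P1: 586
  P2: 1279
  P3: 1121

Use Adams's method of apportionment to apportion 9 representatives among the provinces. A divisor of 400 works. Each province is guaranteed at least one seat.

P1: 2, P2: 4, P3: 3

With modified divisor 400: modified quotas P1 1.465, P2 3.197, P3 2.803.
Rounding up: P1 2, P2 4, P3 3 (total 9).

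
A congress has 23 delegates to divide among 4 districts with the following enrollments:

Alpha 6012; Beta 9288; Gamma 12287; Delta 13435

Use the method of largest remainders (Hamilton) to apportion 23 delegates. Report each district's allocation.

Alpha 3, Beta 5, Gamma 7, Delta 8

The standard divisor is 41022/23 ≈ 1783.565.
Standard quotas: Alpha 3.3708, Beta 5.2075, Gamma 6.8890, Delta 7.5327.
Lower quotas: Alpha 3, Beta 5, Gamma 6, Delta 7 (sum 21, leaving 2 seats).
Remainders in descending order: Gamma 0.8890, Delta 0.5327, Alpha 0.3708, Beta 0.2075.
The surplus seats go to Gamma, Delta.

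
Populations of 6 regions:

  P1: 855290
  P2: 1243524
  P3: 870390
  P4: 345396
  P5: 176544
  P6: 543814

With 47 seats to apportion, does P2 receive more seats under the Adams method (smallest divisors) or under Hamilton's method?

Adams: P1 10, P2 14, P3 10, P4 4, P5 2, P6 7.
Hamilton: P1 10, P2 15, P3 10, P4 4, P5 2, P6 6.
P2 gets 14 under Adams and 15 under Hamilton.

Hamilton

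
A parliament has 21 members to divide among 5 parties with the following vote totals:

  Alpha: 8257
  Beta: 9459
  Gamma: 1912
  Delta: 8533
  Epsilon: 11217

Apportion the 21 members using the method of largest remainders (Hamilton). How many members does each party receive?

Standard divisor: 39378 ÷ 21 ≈ 1875.143.
Standard quotas: Alpha 4.4034, Beta 5.0444, Gamma 1.0197, Delta 4.5506, Epsilon 5.9819.
Lower quotas: Alpha 4, Beta 5, Gamma 1, Delta 4, Epsilon 5 (sum 19, leaving 2 seats).
Remainders in descending order: Epsilon 0.9819, Delta 0.5506, Alpha 0.4034, Beta 0.0444, Gamma 0.0197.
Largest remainders: Epsilon, Delta receive the extra seats.

Alpha 4, Beta 5, Gamma 1, Delta 5, Epsilon 6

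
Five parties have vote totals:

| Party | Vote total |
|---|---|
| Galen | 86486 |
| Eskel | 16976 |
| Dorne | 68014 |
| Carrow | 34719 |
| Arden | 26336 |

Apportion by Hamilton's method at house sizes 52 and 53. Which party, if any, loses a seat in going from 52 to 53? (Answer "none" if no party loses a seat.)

none

At 52 seats: Galen 19, Eskel 4, Dorne 15, Carrow 8, Arden 6.
At 53 seats: Galen 20, Eskel 4, Dorne 15, Carrow 8, Arden 6.
No party's allocation decreased.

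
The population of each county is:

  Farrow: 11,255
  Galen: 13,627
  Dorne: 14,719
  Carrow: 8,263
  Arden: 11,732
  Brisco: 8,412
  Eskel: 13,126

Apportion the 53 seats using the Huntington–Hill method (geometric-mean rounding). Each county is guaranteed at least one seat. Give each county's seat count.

With divisor 1541: modified quotas Farrow 7.304, Galen 8.843, Dorne 9.552, Carrow 5.362, Arden 7.613, Brisco 5.459, Eskel 8.518.
Geometric-mean thresholds: Farrow √(7·8)=7.483, Galen √(8·9)=8.485, Dorne √(9·10)=9.487, Carrow √(5·6)=5.477, Arden √(7·8)=7.483, Brisco √(5·6)=5.477, Eskel √(8·9)=8.485.
Each quota rounded against its threshold gives Farrow 7, Galen 9, Dorne 10, Carrow 5, Arden 8, Brisco 5, Eskel 9 (total 53).

Farrow: 7, Galen: 9, Dorne: 10, Carrow: 5, Arden: 8, Brisco: 5, Eskel: 9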